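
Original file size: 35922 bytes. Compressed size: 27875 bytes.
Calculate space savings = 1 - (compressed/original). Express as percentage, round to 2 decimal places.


ratio = compressed/original = 27875/35922 = 0.775987
savings = 1 - ratio = 1 - 0.775987 = 0.224013
as a percentage: 0.224013 * 100 = 22.4%

Space savings = 1 - 27875/35922 = 22.4%


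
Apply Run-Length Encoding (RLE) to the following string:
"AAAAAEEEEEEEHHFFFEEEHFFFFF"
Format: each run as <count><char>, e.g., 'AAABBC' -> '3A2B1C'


Scanning runs left to right:
  i=0: run of 'A' x 5 -> '5A'
  i=5: run of 'E' x 7 -> '7E'
  i=12: run of 'H' x 2 -> '2H'
  i=14: run of 'F' x 3 -> '3F'
  i=17: run of 'E' x 3 -> '3E'
  i=20: run of 'H' x 1 -> '1H'
  i=21: run of 'F' x 5 -> '5F'

RLE = 5A7E2H3F3E1H5F


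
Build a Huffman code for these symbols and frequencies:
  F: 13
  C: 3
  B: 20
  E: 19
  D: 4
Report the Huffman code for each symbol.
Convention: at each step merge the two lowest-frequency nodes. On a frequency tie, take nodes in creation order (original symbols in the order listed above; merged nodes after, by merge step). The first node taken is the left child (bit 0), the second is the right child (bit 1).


Huffman tree construction:
Step 1: Merge C(3) + D(4) = 7
Step 2: Merge (C+D)(7) + F(13) = 20
Step 3: Merge E(19) + B(20) = 39
Step 4: Merge ((C+D)+F)(20) + (E+B)(39) = 59
Read each symbol's code off the tree from the root (left child = 0, right child = 1).

Codes:
  F: 01 (length 2)
  C: 000 (length 3)
  B: 11 (length 2)
  E: 10 (length 2)
  D: 001 (length 3)
Average code length: 125/59 = 2.1186 bits/symbol


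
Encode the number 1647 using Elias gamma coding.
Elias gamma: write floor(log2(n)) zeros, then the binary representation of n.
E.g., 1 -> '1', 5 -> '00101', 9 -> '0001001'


num_bits = floor(log2(1647)) + 1 = 11
leading_zeros = num_bits - 1 = 10
binary(1647) = 11001101111

Elias gamma(1647) = '0000000000' + '11001101111' = 000000000011001101111 (21 bits)


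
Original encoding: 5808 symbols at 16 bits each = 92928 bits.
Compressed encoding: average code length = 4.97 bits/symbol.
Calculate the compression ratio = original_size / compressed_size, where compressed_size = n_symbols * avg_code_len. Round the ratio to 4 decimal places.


original_size = n_symbols * orig_bits = 5808 * 16 = 92928 bits
compressed_size = n_symbols * avg_code_len = 5808 * 4.97 = 28865.76 bits
ratio = original_size / compressed_size = 92928 / 28865.76 = 3.2193

Compression ratio = 3.2193


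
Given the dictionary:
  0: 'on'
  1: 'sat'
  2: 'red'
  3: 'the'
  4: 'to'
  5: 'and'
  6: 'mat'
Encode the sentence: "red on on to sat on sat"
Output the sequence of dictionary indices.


Look up each word in the dictionary:
  'red' -> 2
  'on' -> 0
  'on' -> 0
  'to' -> 4
  'sat' -> 1
  'on' -> 0
  'sat' -> 1

Encoded: [2, 0, 0, 4, 1, 0, 1]


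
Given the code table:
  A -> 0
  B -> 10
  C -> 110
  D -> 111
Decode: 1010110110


Decoding:
10 -> B
10 -> B
110 -> C
110 -> C


Result: BBCC


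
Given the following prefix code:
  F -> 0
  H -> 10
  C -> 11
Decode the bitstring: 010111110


Decoding step by step:
Bits 0 -> F
Bits 10 -> H
Bits 11 -> C
Bits 11 -> C
Bits 10 -> H


Decoded message: FHCCH


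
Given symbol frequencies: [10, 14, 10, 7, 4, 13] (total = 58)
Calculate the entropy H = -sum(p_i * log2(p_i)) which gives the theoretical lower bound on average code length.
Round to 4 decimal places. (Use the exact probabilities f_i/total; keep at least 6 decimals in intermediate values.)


Per-symbol terms -p_i * log2(p_i) with p_i = f_i/58:
  p = 10/58 = 0.172414: log2(p) = -2.536053, -p*log2(p) = 0.437251
  p = 14/58 = 0.241379: log2(p) = -2.050626, -p*log2(p) = 0.494979
  p = 10/58 = 0.172414: log2(p) = -2.536053, -p*log2(p) = 0.437251
  p = 7/58 = 0.120690: log2(p) = -3.050626, -p*log2(p) = 0.368179
  p = 4/58 = 0.068966: log2(p) = -3.857981, -p*log2(p) = 0.266068
  p = 13/58 = 0.224138: log2(p) = -2.157541, -p*log2(p) = 0.483587
H = 0.437251 + 0.494979 + 0.437251 + 0.368179 + 0.266068 + 0.483587 = 2.487315

H = 2.4873 bits/symbol


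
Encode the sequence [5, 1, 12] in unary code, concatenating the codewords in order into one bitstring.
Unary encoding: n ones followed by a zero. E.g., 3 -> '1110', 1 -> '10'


Encode each number as n ones followed by a terminating 0:
  5 -> 111110 (6 bits)
  1 -> 10 (2 bits)
  12 -> 1111111111110 (13 bits)
Total length = 6 + 2 + 13 = 21 bits.

Unary([5, 1, 12]) = 111110101111111111110 (21 bits)


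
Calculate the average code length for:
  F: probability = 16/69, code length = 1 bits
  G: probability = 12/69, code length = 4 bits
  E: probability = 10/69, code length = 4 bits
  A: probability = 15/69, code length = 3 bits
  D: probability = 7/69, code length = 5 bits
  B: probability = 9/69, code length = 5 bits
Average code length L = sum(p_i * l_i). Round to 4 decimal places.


Weighted contributions p_i * l_i:
  F: (16/69) * 1 = 16/69
  G: (12/69) * 4 = 48/69
  E: (10/69) * 4 = 40/69
  A: (15/69) * 3 = 45/69
  D: (7/69) * 5 = 35/69
  B: (9/69) * 5 = 45/69
Sum = (16 + 48 + 40 + 45 + 35 + 45)/69 = 229/69

L = 229/69 = 3.3188 bits/symbol


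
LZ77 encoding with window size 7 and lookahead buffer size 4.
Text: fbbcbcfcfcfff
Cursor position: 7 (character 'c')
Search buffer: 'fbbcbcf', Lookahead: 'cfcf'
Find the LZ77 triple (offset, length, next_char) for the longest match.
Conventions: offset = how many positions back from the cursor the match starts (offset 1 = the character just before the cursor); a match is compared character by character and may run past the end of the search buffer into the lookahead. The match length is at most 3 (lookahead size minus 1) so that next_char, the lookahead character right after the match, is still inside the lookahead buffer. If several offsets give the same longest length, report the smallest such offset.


Try each offset into the search buffer:
  offset=1 (pos 6, char 'f'): match length 0
  offset=2 (pos 5, char 'c'): match length 3
  offset=3 (pos 4, char 'b'): match length 0
  offset=4 (pos 3, char 'c'): match length 1
  offset=5 (pos 2, char 'b'): match length 0
  offset=6 (pos 1, char 'b'): match length 0
  offset=7 (pos 0, char 'f'): match length 0
Longest match has length 3 at offset 2.
next_char = character at position 7 + 3 = 10 -> 'f'

Best match: offset=2, length=3 (matching 'cfc' starting at position 5)
LZ77 triple: (2, 3, 'f')


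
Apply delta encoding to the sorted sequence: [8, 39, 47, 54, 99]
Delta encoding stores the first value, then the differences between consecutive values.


First value: 8
Deltas:
  39 - 8 = 31
  47 - 39 = 8
  54 - 47 = 7
  99 - 54 = 45


Delta encoded: [8, 31, 8, 7, 45]


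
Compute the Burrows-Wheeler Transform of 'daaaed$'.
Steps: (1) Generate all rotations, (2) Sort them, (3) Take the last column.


Rotations (sorted):
  0: $daaaed -> last char: d
  1: aaaed$d -> last char: d
  2: aaed$da -> last char: a
  3: aed$daa -> last char: a
  4: d$daaae -> last char: e
  5: daaaed$ -> last char: $
  6: ed$daaa -> last char: a


BWT = ddaae$a


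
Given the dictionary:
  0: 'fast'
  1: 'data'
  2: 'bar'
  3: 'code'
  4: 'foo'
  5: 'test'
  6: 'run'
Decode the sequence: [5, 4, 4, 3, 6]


Look up each index in the dictionary:
  5 -> 'test'
  4 -> 'foo'
  4 -> 'foo'
  3 -> 'code'
  6 -> 'run'

Decoded: "test foo foo code run"


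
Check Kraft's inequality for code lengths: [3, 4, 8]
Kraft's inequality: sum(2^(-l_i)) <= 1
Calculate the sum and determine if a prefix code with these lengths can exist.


Sum = 2^(-3) + 2^(-4) + 2^(-8)
    = 0.125 + 0.0625 + 0.00390625
    = 49/256 = 0.19140625
Since 0.19140625 <= 1, Kraft's inequality IS satisfied.
A prefix code with these lengths CAN exist.

Kraft sum = 0.19140625. Satisfied.


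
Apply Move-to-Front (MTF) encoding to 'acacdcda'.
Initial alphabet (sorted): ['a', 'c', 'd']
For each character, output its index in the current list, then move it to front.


MTF encoding:
'a': index 0 in ['a', 'c', 'd'] -> ['a', 'c', 'd']
'c': index 1 in ['a', 'c', 'd'] -> ['c', 'a', 'd']
'a': index 1 in ['c', 'a', 'd'] -> ['a', 'c', 'd']
'c': index 1 in ['a', 'c', 'd'] -> ['c', 'a', 'd']
'd': index 2 in ['c', 'a', 'd'] -> ['d', 'c', 'a']
'c': index 1 in ['d', 'c', 'a'] -> ['c', 'd', 'a']
'd': index 1 in ['c', 'd', 'a'] -> ['d', 'c', 'a']
'a': index 2 in ['d', 'c', 'a'] -> ['a', 'd', 'c']


Output: [0, 1, 1, 1, 2, 1, 1, 2]


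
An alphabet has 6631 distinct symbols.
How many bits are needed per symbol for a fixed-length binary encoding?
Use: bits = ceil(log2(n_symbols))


log2(6631) = 12.695
Bracket: 2^12 = 4096 < 6631 <= 2^13 = 8192
So ceil(log2(6631)) = 13

bits = ceil(log2(6631)) = ceil(12.695) = 13 bits


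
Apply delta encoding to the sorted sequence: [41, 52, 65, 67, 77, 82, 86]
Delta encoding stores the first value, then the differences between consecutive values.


First value: 41
Deltas:
  52 - 41 = 11
  65 - 52 = 13
  67 - 65 = 2
  77 - 67 = 10
  82 - 77 = 5
  86 - 82 = 4


Delta encoded: [41, 11, 13, 2, 10, 5, 4]


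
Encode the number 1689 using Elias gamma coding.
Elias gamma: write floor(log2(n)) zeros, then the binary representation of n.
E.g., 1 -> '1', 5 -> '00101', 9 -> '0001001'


num_bits = floor(log2(1689)) + 1 = 11
leading_zeros = num_bits - 1 = 10
binary(1689) = 11010011001

Elias gamma(1689) = '0000000000' + '11010011001' = 000000000011010011001 (21 bits)


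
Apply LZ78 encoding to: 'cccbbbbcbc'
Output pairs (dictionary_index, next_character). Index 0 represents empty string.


LZ78 encoding steps:
Dictionary: {0: ''}
Step 1: w='' (idx 0), next='c' -> output (0, 'c'), add 'c' as idx 1
Step 2: w='c' (idx 1), next='c' -> output (1, 'c'), add 'cc' as idx 2
Step 3: w='' (idx 0), next='b' -> output (0, 'b'), add 'b' as idx 3
Step 4: w='b' (idx 3), next='b' -> output (3, 'b'), add 'bb' as idx 4
Step 5: w='b' (idx 3), next='c' -> output (3, 'c'), add 'bc' as idx 5
Step 6: w='bc' (idx 5), end of input -> output (5, '')


Encoded: [(0, 'c'), (1, 'c'), (0, 'b'), (3, 'b'), (3, 'c'), (5, '')]


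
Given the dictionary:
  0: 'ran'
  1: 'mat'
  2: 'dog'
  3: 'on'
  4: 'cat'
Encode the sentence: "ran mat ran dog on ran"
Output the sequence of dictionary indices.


Look up each word in the dictionary:
  'ran' -> 0
  'mat' -> 1
  'ran' -> 0
  'dog' -> 2
  'on' -> 3
  'ran' -> 0

Encoded: [0, 1, 0, 2, 3, 0]


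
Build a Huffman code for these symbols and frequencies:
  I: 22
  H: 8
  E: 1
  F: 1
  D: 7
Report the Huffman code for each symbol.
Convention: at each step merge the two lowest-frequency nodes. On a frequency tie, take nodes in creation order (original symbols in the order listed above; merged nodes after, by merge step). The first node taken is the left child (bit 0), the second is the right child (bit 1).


Huffman tree construction:
Step 1: Merge E(1) + F(1) = 2
Step 2: Merge (E+F)(2) + D(7) = 9
Step 3: Merge H(8) + ((E+F)+D)(9) = 17
Step 4: Merge (H+((E+F)+D))(17) + I(22) = 39
Read each symbol's code off the tree from the root (left child = 0, right child = 1).

Codes:
  I: 1 (length 1)
  H: 00 (length 2)
  E: 0100 (length 4)
  F: 0101 (length 4)
  D: 011 (length 3)
Average code length: 67/39 = 1.7179 bits/symbol


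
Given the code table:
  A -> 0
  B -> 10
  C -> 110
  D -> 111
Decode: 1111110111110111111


Decoding:
111 -> D
111 -> D
0 -> A
111 -> D
110 -> C
111 -> D
111 -> D


Result: DDADCDD


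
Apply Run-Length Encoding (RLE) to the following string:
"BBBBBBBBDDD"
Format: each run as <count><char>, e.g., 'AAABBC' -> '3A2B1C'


Scanning runs left to right:
  i=0: run of 'B' x 8 -> '8B'
  i=8: run of 'D' x 3 -> '3D'

RLE = 8B3D


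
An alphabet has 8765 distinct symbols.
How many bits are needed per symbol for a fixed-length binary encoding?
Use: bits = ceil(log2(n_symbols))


log2(8765) = 13.0975
Bracket: 2^13 = 8192 < 8765 <= 2^14 = 16384
So ceil(log2(8765)) = 14

bits = ceil(log2(8765)) = ceil(13.0975) = 14 bits


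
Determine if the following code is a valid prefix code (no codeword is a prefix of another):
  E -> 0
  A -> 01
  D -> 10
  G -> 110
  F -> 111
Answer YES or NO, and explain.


Checking each pair (does one codeword prefix another?):
  E='0' vs A='01': prefix -- VIOLATION

NO -- this is NOT a valid prefix code. E (0) is a prefix of A (01).


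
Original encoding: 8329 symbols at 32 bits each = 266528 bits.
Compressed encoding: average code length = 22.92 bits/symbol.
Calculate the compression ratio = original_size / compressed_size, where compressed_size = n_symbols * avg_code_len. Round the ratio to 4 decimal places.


original_size = n_symbols * orig_bits = 8329 * 32 = 266528 bits
compressed_size = n_symbols * avg_code_len = 8329 * 22.92 = 190900.68 bits
ratio = original_size / compressed_size = 266528 / 190900.68 = 1.3962

Compression ratio = 1.3962


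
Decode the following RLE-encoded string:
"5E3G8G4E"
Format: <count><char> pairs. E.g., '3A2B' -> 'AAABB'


Expanding each <count><char> pair:
  5E -> 'EEEEE'
  3G -> 'GGG'
  8G -> 'GGGGGGGG'
  4E -> 'EEEE'

Decoded = EEEEEGGGGGGGGGGGEEEE


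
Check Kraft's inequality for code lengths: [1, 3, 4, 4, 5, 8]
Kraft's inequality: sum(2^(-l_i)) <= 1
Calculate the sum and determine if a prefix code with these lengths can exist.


Sum = 2^(-1) + 2^(-3) + 2^(-4) + 2^(-4) + 2^(-5) + 2^(-8)
    = 0.5 + 0.125 + 0.0625 + 0.0625 + 0.03125 + 0.00390625
    = 201/256 = 0.78515625
Since 0.78515625 <= 1, Kraft's inequality IS satisfied.
A prefix code with these lengths CAN exist.

Kraft sum = 0.78515625. Satisfied.


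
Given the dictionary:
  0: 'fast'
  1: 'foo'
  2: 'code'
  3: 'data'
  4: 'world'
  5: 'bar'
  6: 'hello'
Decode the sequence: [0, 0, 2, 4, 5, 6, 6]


Look up each index in the dictionary:
  0 -> 'fast'
  0 -> 'fast'
  2 -> 'code'
  4 -> 'world'
  5 -> 'bar'
  6 -> 'hello'
  6 -> 'hello'

Decoded: "fast fast code world bar hello hello"


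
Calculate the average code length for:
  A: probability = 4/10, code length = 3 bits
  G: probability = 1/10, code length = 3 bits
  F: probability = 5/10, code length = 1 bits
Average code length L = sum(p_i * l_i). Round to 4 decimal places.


Weighted contributions p_i * l_i:
  A: (4/10) * 3 = 12/10
  G: (1/10) * 3 = 3/10
  F: (5/10) * 1 = 5/10
Sum = (12 + 3 + 5)/10 = 20/10

L = 20/10 = 2.0000 bits/symbol


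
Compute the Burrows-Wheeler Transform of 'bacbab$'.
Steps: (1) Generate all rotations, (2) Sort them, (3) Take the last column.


Rotations (sorted):
  0: $bacbab -> last char: b
  1: ab$bacb -> last char: b
  2: acbab$b -> last char: b
  3: b$bacba -> last char: a
  4: bab$bac -> last char: c
  5: bacbab$ -> last char: $
  6: cbab$ba -> last char: a


BWT = bbbac$a


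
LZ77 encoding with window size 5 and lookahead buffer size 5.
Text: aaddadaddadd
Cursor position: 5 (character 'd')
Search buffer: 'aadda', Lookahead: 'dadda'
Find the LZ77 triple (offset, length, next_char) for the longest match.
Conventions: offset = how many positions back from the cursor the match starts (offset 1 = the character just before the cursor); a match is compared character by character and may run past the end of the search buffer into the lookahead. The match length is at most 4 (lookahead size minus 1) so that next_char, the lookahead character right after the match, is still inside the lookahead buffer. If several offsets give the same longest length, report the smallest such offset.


Try each offset into the search buffer:
  offset=1 (pos 4, char 'a'): match length 0
  offset=2 (pos 3, char 'd'): match length 3
  offset=3 (pos 2, char 'd'): match length 1
  offset=4 (pos 1, char 'a'): match length 0
  offset=5 (pos 0, char 'a'): match length 0
Longest match has length 3 at offset 2.
next_char = character at position 5 + 3 = 8 -> 'd'

Best match: offset=2, length=3 (matching 'dad' starting at position 3)
LZ77 triple: (2, 3, 'd')


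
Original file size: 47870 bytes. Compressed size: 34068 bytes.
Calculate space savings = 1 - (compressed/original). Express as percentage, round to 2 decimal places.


ratio = compressed/original = 34068/47870 = 0.711677
savings = 1 - ratio = 1 - 0.711677 = 0.288323
as a percentage: 0.288323 * 100 = 28.83%

Space savings = 1 - 34068/47870 = 28.83%


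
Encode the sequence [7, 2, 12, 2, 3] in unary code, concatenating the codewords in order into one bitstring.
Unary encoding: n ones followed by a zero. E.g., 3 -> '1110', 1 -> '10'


Encode each number as n ones followed by a terminating 0:
  7 -> 11111110 (8 bits)
  2 -> 110 (3 bits)
  12 -> 1111111111110 (13 bits)
  2 -> 110 (3 bits)
  3 -> 1110 (4 bits)
Total length = 8 + 3 + 13 + 3 + 4 = 31 bits.

Unary([7, 2, 12, 2, 3]) = 1111111011011111111111101101110 (31 bits)


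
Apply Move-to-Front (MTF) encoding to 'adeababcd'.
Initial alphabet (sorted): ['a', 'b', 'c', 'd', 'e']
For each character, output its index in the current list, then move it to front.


MTF encoding:
'a': index 0 in ['a', 'b', 'c', 'd', 'e'] -> ['a', 'b', 'c', 'd', 'e']
'd': index 3 in ['a', 'b', 'c', 'd', 'e'] -> ['d', 'a', 'b', 'c', 'e']
'e': index 4 in ['d', 'a', 'b', 'c', 'e'] -> ['e', 'd', 'a', 'b', 'c']
'a': index 2 in ['e', 'd', 'a', 'b', 'c'] -> ['a', 'e', 'd', 'b', 'c']
'b': index 3 in ['a', 'e', 'd', 'b', 'c'] -> ['b', 'a', 'e', 'd', 'c']
'a': index 1 in ['b', 'a', 'e', 'd', 'c'] -> ['a', 'b', 'e', 'd', 'c']
'b': index 1 in ['a', 'b', 'e', 'd', 'c'] -> ['b', 'a', 'e', 'd', 'c']
'c': index 4 in ['b', 'a', 'e', 'd', 'c'] -> ['c', 'b', 'a', 'e', 'd']
'd': index 4 in ['c', 'b', 'a', 'e', 'd'] -> ['d', 'c', 'b', 'a', 'e']


Output: [0, 3, 4, 2, 3, 1, 1, 4, 4]


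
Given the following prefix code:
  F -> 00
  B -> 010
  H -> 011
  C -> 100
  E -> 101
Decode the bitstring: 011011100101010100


Decoding step by step:
Bits 011 -> H
Bits 011 -> H
Bits 100 -> C
Bits 101 -> E
Bits 010 -> B
Bits 100 -> C


Decoded message: HHCEBC


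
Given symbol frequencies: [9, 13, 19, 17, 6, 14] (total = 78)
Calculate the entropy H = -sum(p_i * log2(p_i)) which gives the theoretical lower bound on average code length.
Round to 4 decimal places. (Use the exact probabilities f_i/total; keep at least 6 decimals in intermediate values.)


Per-symbol terms -p_i * log2(p_i) with p_i = f_i/78:
  p = 9/78 = 0.115385: log2(p) = -3.115477, -p*log2(p) = 0.359478
  p = 13/78 = 0.166667: log2(p) = -2.584963, -p*log2(p) = 0.430827
  p = 19/78 = 0.243590: log2(p) = -2.037475, -p*log2(p) = 0.496308
  p = 17/78 = 0.217949: log2(p) = -2.197939, -p*log2(p) = 0.479038
  p = 6/78 = 0.076923: log2(p) = -3.700440, -p*log2(p) = 0.284649
  p = 14/78 = 0.179487: log2(p) = -2.478047, -p*log2(p) = 0.444778
H = 0.359478 + 0.430827 + 0.496308 + 0.479038 + 0.284649 + 0.444778 = 2.495078

H = 2.4951 bits/symbol


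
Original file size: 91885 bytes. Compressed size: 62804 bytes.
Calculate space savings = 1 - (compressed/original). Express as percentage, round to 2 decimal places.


ratio = compressed/original = 62804/91885 = 0.683507
savings = 1 - ratio = 1 - 0.683507 = 0.316493
as a percentage: 0.316493 * 100 = 31.65%

Space savings = 1 - 62804/91885 = 31.65%


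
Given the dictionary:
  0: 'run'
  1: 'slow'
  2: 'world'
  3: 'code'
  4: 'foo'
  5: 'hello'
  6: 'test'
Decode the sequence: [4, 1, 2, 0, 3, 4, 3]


Look up each index in the dictionary:
  4 -> 'foo'
  1 -> 'slow'
  2 -> 'world'
  0 -> 'run'
  3 -> 'code'
  4 -> 'foo'
  3 -> 'code'

Decoded: "foo slow world run code foo code"


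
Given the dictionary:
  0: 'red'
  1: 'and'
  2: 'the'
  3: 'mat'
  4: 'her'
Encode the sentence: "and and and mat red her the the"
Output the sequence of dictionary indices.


Look up each word in the dictionary:
  'and' -> 1
  'and' -> 1
  'and' -> 1
  'mat' -> 3
  'red' -> 0
  'her' -> 4
  'the' -> 2
  'the' -> 2

Encoded: [1, 1, 1, 3, 0, 4, 2, 2]


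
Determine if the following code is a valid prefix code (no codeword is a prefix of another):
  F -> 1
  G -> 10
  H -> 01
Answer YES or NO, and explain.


Checking each pair (does one codeword prefix another?):
  F='1' vs G='10': prefix -- VIOLATION

NO -- this is NOT a valid prefix code. F (1) is a prefix of G (10).


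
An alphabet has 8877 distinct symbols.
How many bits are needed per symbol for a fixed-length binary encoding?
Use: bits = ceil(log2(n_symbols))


log2(8877) = 13.1159
Bracket: 2^13 = 8192 < 8877 <= 2^14 = 16384
So ceil(log2(8877)) = 14

bits = ceil(log2(8877)) = ceil(13.1159) = 14 bits


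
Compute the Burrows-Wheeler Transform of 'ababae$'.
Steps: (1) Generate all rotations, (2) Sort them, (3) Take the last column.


Rotations (sorted):
  0: $ababae -> last char: e
  1: ababae$ -> last char: $
  2: abae$ab -> last char: b
  3: ae$abab -> last char: b
  4: babae$a -> last char: a
  5: bae$aba -> last char: a
  6: e$ababa -> last char: a


BWT = e$bbaaa


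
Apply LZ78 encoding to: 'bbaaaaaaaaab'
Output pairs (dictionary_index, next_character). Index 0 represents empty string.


LZ78 encoding steps:
Dictionary: {0: ''}
Step 1: w='' (idx 0), next='b' -> output (0, 'b'), add 'b' as idx 1
Step 2: w='b' (idx 1), next='a' -> output (1, 'a'), add 'ba' as idx 2
Step 3: w='' (idx 0), next='a' -> output (0, 'a'), add 'a' as idx 3
Step 4: w='a' (idx 3), next='a' -> output (3, 'a'), add 'aa' as idx 4
Step 5: w='aa' (idx 4), next='a' -> output (4, 'a'), add 'aaa' as idx 5
Step 6: w='aa' (idx 4), next='b' -> output (4, 'b'), add 'aab' as idx 6


Encoded: [(0, 'b'), (1, 'a'), (0, 'a'), (3, 'a'), (4, 'a'), (4, 'b')]


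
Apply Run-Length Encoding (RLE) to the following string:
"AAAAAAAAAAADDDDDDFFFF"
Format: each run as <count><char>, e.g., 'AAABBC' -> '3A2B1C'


Scanning runs left to right:
  i=0: run of 'A' x 11 -> '11A'
  i=11: run of 'D' x 6 -> '6D'
  i=17: run of 'F' x 4 -> '4F'

RLE = 11A6D4F


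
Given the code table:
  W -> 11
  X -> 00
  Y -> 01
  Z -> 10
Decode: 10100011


Decoding:
10 -> Z
10 -> Z
00 -> X
11 -> W


Result: ZZXW


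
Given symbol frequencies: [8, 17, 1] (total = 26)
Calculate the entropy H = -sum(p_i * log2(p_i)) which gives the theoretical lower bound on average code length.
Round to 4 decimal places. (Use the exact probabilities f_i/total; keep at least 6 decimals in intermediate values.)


Per-symbol terms -p_i * log2(p_i) with p_i = f_i/26:
  p = 8/26 = 0.307692: log2(p) = -1.700440, -p*log2(p) = 0.523212
  p = 17/26 = 0.653846: log2(p) = -0.612977, -p*log2(p) = 0.400793
  p = 1/26 = 0.038462: log2(p) = -4.700440, -p*log2(p) = 0.180786
H = 0.523212 + 0.400793 + 0.180786 = 1.104791

H = 1.1048 bits/symbol


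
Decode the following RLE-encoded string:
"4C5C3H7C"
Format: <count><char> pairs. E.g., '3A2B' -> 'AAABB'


Expanding each <count><char> pair:
  4C -> 'CCCC'
  5C -> 'CCCCC'
  3H -> 'HHH'
  7C -> 'CCCCCCC'

Decoded = CCCCCCCCCHHHCCCCCCC


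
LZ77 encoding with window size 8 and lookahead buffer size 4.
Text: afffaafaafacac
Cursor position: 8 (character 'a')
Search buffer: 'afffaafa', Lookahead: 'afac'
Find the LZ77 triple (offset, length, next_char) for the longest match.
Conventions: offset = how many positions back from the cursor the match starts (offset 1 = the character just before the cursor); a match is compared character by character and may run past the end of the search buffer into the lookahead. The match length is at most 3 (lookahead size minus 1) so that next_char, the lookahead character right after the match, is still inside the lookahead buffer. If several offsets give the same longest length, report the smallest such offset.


Try each offset into the search buffer:
  offset=1 (pos 7, char 'a'): match length 1
  offset=2 (pos 6, char 'f'): match length 0
  offset=3 (pos 5, char 'a'): match length 3
  offset=4 (pos 4, char 'a'): match length 1
  offset=5 (pos 3, char 'f'): match length 0
  offset=6 (pos 2, char 'f'): match length 0
  offset=7 (pos 1, char 'f'): match length 0
  offset=8 (pos 0, char 'a'): match length 2
Longest match has length 3 at offset 3.
next_char = character at position 8 + 3 = 11 -> 'c'

Best match: offset=3, length=3 (matching 'afa' starting at position 5)
LZ77 triple: (3, 3, 'c')


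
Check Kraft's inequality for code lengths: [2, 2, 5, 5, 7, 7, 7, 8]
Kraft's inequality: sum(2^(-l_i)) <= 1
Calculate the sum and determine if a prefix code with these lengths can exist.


Sum = 2^(-2) + 2^(-2) + 2^(-5) + 2^(-5) + 2^(-7) + 2^(-7) + 2^(-7) + 2^(-8)
    = 0.25 + 0.25 + 0.03125 + 0.03125 + 0.0078125 + 0.0078125 + 0.0078125 + 0.00390625
    = 151/256 = 0.58984375
Since 0.58984375 <= 1, Kraft's inequality IS satisfied.
A prefix code with these lengths CAN exist.

Kraft sum = 0.58984375. Satisfied.


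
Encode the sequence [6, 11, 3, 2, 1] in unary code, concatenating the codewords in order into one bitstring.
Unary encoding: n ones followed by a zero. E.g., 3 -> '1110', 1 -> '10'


Encode each number as n ones followed by a terminating 0:
  6 -> 1111110 (7 bits)
  11 -> 111111111110 (12 bits)
  3 -> 1110 (4 bits)
  2 -> 110 (3 bits)
  1 -> 10 (2 bits)
Total length = 7 + 12 + 4 + 3 + 2 = 28 bits.

Unary([6, 11, 3, 2, 1]) = 1111110111111111110111011010 (28 bits)


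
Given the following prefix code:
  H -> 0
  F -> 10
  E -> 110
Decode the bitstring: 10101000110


Decoding step by step:
Bits 10 -> F
Bits 10 -> F
Bits 10 -> F
Bits 0 -> H
Bits 0 -> H
Bits 110 -> E


Decoded message: FFFHHE


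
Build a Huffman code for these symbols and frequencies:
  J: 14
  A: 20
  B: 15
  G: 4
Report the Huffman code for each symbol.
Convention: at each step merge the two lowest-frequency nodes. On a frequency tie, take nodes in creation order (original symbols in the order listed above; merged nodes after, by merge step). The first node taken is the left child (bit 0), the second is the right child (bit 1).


Huffman tree construction:
Step 1: Merge G(4) + J(14) = 18
Step 2: Merge B(15) + (G+J)(18) = 33
Step 3: Merge A(20) + (B+(G+J))(33) = 53
Read each symbol's code off the tree from the root (left child = 0, right child = 1).

Codes:
  J: 111 (length 3)
  A: 0 (length 1)
  B: 10 (length 2)
  G: 110 (length 3)
Average code length: 104/53 = 1.9623 bits/symbol


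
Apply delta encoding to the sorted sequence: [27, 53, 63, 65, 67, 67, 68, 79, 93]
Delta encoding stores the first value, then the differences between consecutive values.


First value: 27
Deltas:
  53 - 27 = 26
  63 - 53 = 10
  65 - 63 = 2
  67 - 65 = 2
  67 - 67 = 0
  68 - 67 = 1
  79 - 68 = 11
  93 - 79 = 14


Delta encoded: [27, 26, 10, 2, 2, 0, 1, 11, 14]


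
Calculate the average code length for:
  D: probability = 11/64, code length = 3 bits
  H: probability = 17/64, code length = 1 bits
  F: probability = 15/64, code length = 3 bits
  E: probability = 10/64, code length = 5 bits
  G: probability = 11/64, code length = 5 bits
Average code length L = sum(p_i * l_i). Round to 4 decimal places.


Weighted contributions p_i * l_i:
  D: (11/64) * 3 = 33/64
  H: (17/64) * 1 = 17/64
  F: (15/64) * 3 = 45/64
  E: (10/64) * 5 = 50/64
  G: (11/64) * 5 = 55/64
Sum = (33 + 17 + 45 + 50 + 55)/64 = 200/64

L = 200/64 = 3.1250 bits/symbol


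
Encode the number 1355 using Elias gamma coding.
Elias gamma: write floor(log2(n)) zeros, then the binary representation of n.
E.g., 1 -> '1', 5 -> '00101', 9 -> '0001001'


num_bits = floor(log2(1355)) + 1 = 11
leading_zeros = num_bits - 1 = 10
binary(1355) = 10101001011

Elias gamma(1355) = '0000000000' + '10101001011' = 000000000010101001011 (21 bits)


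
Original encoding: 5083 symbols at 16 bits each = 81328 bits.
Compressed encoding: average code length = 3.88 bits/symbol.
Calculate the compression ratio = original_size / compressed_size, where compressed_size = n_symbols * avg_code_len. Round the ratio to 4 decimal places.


original_size = n_symbols * orig_bits = 5083 * 16 = 81328 bits
compressed_size = n_symbols * avg_code_len = 5083 * 3.88 = 19722.04 bits
ratio = original_size / compressed_size = 81328 / 19722.04 = 4.1237

Compression ratio = 4.1237


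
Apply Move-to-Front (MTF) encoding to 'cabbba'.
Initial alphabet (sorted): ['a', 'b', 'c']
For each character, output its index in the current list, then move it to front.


MTF encoding:
'c': index 2 in ['a', 'b', 'c'] -> ['c', 'a', 'b']
'a': index 1 in ['c', 'a', 'b'] -> ['a', 'c', 'b']
'b': index 2 in ['a', 'c', 'b'] -> ['b', 'a', 'c']
'b': index 0 in ['b', 'a', 'c'] -> ['b', 'a', 'c']
'b': index 0 in ['b', 'a', 'c'] -> ['b', 'a', 'c']
'a': index 1 in ['b', 'a', 'c'] -> ['a', 'b', 'c']


Output: [2, 1, 2, 0, 0, 1]


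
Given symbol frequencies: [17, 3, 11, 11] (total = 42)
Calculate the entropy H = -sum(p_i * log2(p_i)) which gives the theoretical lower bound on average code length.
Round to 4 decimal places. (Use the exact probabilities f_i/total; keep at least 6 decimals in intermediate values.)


Per-symbol terms -p_i * log2(p_i) with p_i = f_i/42:
  p = 17/42 = 0.404762: log2(p) = -1.304855, -p*log2(p) = 0.528155
  p = 3/42 = 0.071429: log2(p) = -3.807355, -p*log2(p) = 0.271954
  p = 11/42 = 0.261905: log2(p) = -1.932886, -p*log2(p) = 0.506232
  p = 11/42 = 0.261905: log2(p) = -1.932886, -p*log2(p) = 0.506232
H = 0.528155 + 0.271954 + 0.506232 + 0.506232 = 1.812573

H = 1.8126 bits/symbol


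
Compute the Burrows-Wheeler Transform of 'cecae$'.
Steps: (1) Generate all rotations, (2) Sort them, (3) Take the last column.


Rotations (sorted):
  0: $cecae -> last char: e
  1: ae$cec -> last char: c
  2: cae$ce -> last char: e
  3: cecae$ -> last char: $
  4: e$ceca -> last char: a
  5: ecae$c -> last char: c


BWT = ece$ac


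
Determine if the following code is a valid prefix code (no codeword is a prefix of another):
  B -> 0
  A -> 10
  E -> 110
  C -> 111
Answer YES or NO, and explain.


Checking each pair (does one codeword prefix another?):
  B='0' vs A='10': no prefix
  B='0' vs E='110': no prefix
  B='0' vs C='111': no prefix
  A='10' vs B='0': no prefix
  A='10' vs E='110': no prefix
  A='10' vs C='111': no prefix
  E='110' vs B='0': no prefix
  E='110' vs A='10': no prefix
  E='110' vs C='111': no prefix
  C='111' vs B='0': no prefix
  C='111' vs A='10': no prefix
  C='111' vs E='110': no prefix
No violation found over all pairs.

YES -- this is a valid prefix code. No codeword is a prefix of any other codeword.


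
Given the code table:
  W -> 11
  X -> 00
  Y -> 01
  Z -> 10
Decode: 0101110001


Decoding:
01 -> Y
01 -> Y
11 -> W
00 -> X
01 -> Y


Result: YYWXY


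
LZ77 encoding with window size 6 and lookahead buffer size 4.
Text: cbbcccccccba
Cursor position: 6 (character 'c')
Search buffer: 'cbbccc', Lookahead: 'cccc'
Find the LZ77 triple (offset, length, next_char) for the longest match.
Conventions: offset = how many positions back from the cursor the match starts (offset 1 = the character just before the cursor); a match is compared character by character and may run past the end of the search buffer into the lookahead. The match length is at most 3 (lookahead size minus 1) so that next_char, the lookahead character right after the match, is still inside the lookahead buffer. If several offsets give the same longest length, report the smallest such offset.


Try each offset into the search buffer:
  offset=1 (pos 5, char 'c'): match length 3
  offset=2 (pos 4, char 'c'): match length 3
  offset=3 (pos 3, char 'c'): match length 3
  offset=4 (pos 2, char 'b'): match length 0
  offset=5 (pos 1, char 'b'): match length 0
  offset=6 (pos 0, char 'c'): match length 1
Longest match has length 3, found at offsets 1, 2, 3; take the smallest, offset 1.
next_char = character at position 6 + 3 = 9 -> 'c'

Best match: offset=1, length=3 (matching 'ccc' starting at position 5)
LZ77 triple: (1, 3, 'c')


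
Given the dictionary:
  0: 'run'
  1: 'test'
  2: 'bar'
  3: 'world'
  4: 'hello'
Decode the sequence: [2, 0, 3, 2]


Look up each index in the dictionary:
  2 -> 'bar'
  0 -> 'run'
  3 -> 'world'
  2 -> 'bar'

Decoded: "bar run world bar"


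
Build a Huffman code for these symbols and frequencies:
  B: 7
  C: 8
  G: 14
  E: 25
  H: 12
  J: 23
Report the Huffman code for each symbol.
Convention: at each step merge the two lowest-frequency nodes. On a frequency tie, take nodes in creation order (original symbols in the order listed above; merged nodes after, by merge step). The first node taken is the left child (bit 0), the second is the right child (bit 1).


Huffman tree construction:
Step 1: Merge B(7) + C(8) = 15
Step 2: Merge H(12) + G(14) = 26
Step 3: Merge (B+C)(15) + J(23) = 38
Step 4: Merge E(25) + (H+G)(26) = 51
Step 5: Merge ((B+C)+J)(38) + (E+(H+G))(51) = 89
Read each symbol's code off the tree from the root (left child = 0, right child = 1).

Codes:
  B: 000 (length 3)
  C: 001 (length 3)
  G: 111 (length 3)
  E: 10 (length 2)
  H: 110 (length 3)
  J: 01 (length 2)
Average code length: 219/89 = 2.4607 bits/symbol


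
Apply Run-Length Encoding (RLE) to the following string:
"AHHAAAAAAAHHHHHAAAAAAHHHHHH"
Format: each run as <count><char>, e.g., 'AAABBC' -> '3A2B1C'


Scanning runs left to right:
  i=0: run of 'A' x 1 -> '1A'
  i=1: run of 'H' x 2 -> '2H'
  i=3: run of 'A' x 7 -> '7A'
  i=10: run of 'H' x 5 -> '5H'
  i=15: run of 'A' x 6 -> '6A'
  i=21: run of 'H' x 6 -> '6H'

RLE = 1A2H7A5H6A6H


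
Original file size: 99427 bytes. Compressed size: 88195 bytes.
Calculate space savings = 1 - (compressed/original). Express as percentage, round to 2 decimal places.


ratio = compressed/original = 88195/99427 = 0.887033
savings = 1 - ratio = 1 - 0.887033 = 0.112967
as a percentage: 0.112967 * 100 = 11.3%

Space savings = 1 - 88195/99427 = 11.3%


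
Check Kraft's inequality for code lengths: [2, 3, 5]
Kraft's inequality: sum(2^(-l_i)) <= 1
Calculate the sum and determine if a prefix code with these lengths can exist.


Sum = 2^(-2) + 2^(-3) + 2^(-5)
    = 0.25 + 0.125 + 0.03125
    = 13/32 = 0.40625
Since 0.40625 <= 1, Kraft's inequality IS satisfied.
A prefix code with these lengths CAN exist.

Kraft sum = 0.40625. Satisfied.


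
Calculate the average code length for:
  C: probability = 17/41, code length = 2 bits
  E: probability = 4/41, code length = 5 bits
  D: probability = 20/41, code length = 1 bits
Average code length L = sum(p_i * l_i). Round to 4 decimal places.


Weighted contributions p_i * l_i:
  C: (17/41) * 2 = 34/41
  E: (4/41) * 5 = 20/41
  D: (20/41) * 1 = 20/41
Sum = (34 + 20 + 20)/41 = 74/41

L = 74/41 = 1.8049 bits/symbol


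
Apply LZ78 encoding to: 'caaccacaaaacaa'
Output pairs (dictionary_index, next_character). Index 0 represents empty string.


LZ78 encoding steps:
Dictionary: {0: ''}
Step 1: w='' (idx 0), next='c' -> output (0, 'c'), add 'c' as idx 1
Step 2: w='' (idx 0), next='a' -> output (0, 'a'), add 'a' as idx 2
Step 3: w='a' (idx 2), next='c' -> output (2, 'c'), add 'ac' as idx 3
Step 4: w='c' (idx 1), next='a' -> output (1, 'a'), add 'ca' as idx 4
Step 5: w='ca' (idx 4), next='a' -> output (4, 'a'), add 'caa' as idx 5
Step 6: w='a' (idx 2), next='a' -> output (2, 'a'), add 'aa' as idx 6
Step 7: w='caa' (idx 5), end of input -> output (5, '')


Encoded: [(0, 'c'), (0, 'a'), (2, 'c'), (1, 'a'), (4, 'a'), (2, 'a'), (5, '')]


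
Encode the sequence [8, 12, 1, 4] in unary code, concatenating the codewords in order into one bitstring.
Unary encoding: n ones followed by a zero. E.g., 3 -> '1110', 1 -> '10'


Encode each number as n ones followed by a terminating 0:
  8 -> 111111110 (9 bits)
  12 -> 1111111111110 (13 bits)
  1 -> 10 (2 bits)
  4 -> 11110 (5 bits)
Total length = 9 + 13 + 2 + 5 = 29 bits.

Unary([8, 12, 1, 4]) = 11111111011111111111101011110 (29 bits)


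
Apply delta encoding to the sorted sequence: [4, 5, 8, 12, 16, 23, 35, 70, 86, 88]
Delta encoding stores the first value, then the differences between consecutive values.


First value: 4
Deltas:
  5 - 4 = 1
  8 - 5 = 3
  12 - 8 = 4
  16 - 12 = 4
  23 - 16 = 7
  35 - 23 = 12
  70 - 35 = 35
  86 - 70 = 16
  88 - 86 = 2


Delta encoded: [4, 1, 3, 4, 4, 7, 12, 35, 16, 2]


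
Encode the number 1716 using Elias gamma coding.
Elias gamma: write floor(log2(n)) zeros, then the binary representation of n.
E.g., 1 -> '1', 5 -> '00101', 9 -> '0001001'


num_bits = floor(log2(1716)) + 1 = 11
leading_zeros = num_bits - 1 = 10
binary(1716) = 11010110100

Elias gamma(1716) = '0000000000' + '11010110100' = 000000000011010110100 (21 bits)


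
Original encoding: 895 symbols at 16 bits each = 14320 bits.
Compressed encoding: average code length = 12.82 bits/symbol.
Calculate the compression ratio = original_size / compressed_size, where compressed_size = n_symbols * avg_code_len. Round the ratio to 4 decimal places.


original_size = n_symbols * orig_bits = 895 * 16 = 14320 bits
compressed_size = n_symbols * avg_code_len = 895 * 12.82 = 11473.9 bits
ratio = original_size / compressed_size = 14320 / 11473.9 = 1.248

Compression ratio = 1.248


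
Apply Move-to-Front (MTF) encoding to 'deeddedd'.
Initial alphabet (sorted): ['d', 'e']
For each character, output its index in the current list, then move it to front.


MTF encoding:
'd': index 0 in ['d', 'e'] -> ['d', 'e']
'e': index 1 in ['d', 'e'] -> ['e', 'd']
'e': index 0 in ['e', 'd'] -> ['e', 'd']
'd': index 1 in ['e', 'd'] -> ['d', 'e']
'd': index 0 in ['d', 'e'] -> ['d', 'e']
'e': index 1 in ['d', 'e'] -> ['e', 'd']
'd': index 1 in ['e', 'd'] -> ['d', 'e']
'd': index 0 in ['d', 'e'] -> ['d', 'e']


Output: [0, 1, 0, 1, 0, 1, 1, 0]


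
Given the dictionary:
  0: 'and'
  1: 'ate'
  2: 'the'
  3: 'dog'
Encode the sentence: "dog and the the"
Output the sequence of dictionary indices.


Look up each word in the dictionary:
  'dog' -> 3
  'and' -> 0
  'the' -> 2
  'the' -> 2

Encoded: [3, 0, 2, 2]


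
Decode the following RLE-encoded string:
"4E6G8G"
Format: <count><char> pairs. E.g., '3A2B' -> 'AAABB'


Expanding each <count><char> pair:
  4E -> 'EEEE'
  6G -> 'GGGGGG'
  8G -> 'GGGGGGGG'

Decoded = EEEEGGGGGGGGGGGGGG


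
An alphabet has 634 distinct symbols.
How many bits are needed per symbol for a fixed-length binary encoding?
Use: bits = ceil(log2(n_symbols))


log2(634) = 9.3083
Bracket: 2^9 = 512 < 634 <= 2^10 = 1024
So ceil(log2(634)) = 10

bits = ceil(log2(634)) = ceil(9.3083) = 10 bits


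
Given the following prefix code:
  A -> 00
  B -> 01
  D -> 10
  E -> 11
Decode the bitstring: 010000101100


Decoding step by step:
Bits 01 -> B
Bits 00 -> A
Bits 00 -> A
Bits 10 -> D
Bits 11 -> E
Bits 00 -> A


Decoded message: BAADEA


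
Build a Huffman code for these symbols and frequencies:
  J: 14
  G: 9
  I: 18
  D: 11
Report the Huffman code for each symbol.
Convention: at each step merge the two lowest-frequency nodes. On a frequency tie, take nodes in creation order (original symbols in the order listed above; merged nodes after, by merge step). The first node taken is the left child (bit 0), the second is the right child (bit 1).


Huffman tree construction:
Step 1: Merge G(9) + D(11) = 20
Step 2: Merge J(14) + I(18) = 32
Step 3: Merge (G+D)(20) + (J+I)(32) = 52
Read each symbol's code off the tree from the root (left child = 0, right child = 1).

Codes:
  J: 10 (length 2)
  G: 00 (length 2)
  I: 11 (length 2)
  D: 01 (length 2)
Average code length: 104/52 = 2.0000 bits/symbol


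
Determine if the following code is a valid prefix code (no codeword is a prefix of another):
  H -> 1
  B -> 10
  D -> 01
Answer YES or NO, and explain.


Checking each pair (does one codeword prefix another?):
  H='1' vs B='10': prefix -- VIOLATION

NO -- this is NOT a valid prefix code. H (1) is a prefix of B (10).


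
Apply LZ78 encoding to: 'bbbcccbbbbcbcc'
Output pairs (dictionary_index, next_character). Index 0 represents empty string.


LZ78 encoding steps:
Dictionary: {0: ''}
Step 1: w='' (idx 0), next='b' -> output (0, 'b'), add 'b' as idx 1
Step 2: w='b' (idx 1), next='b' -> output (1, 'b'), add 'bb' as idx 2
Step 3: w='' (idx 0), next='c' -> output (0, 'c'), add 'c' as idx 3
Step 4: w='c' (idx 3), next='c' -> output (3, 'c'), add 'cc' as idx 4
Step 5: w='bb' (idx 2), next='b' -> output (2, 'b'), add 'bbb' as idx 5
Step 6: w='b' (idx 1), next='c' -> output (1, 'c'), add 'bc' as idx 6
Step 7: w='bc' (idx 6), next='c' -> output (6, 'c'), add 'bcc' as idx 7


Encoded: [(0, 'b'), (1, 'b'), (0, 'c'), (3, 'c'), (2, 'b'), (1, 'c'), (6, 'c')]
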